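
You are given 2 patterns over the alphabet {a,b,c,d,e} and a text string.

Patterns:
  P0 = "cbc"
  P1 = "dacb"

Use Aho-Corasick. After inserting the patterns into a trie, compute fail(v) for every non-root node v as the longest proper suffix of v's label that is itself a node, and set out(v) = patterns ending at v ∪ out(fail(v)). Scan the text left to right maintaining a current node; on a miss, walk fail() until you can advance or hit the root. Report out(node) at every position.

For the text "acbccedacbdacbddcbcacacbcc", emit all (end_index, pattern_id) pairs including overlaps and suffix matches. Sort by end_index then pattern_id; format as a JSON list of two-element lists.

Build automaton:
Trie nodes:
  n0 'ε': c→1 d→4
  n1 'c': b→2
  n2 'cb': c→3
  n3 'cbc': ·  ←P0
  n4 'd': a→5
  n5 'da': c→6
  n6 'dac': b→7
  n7 'dacb': ·  ←P1

Failure links (BFS by depth):
  fail(1) 'c': from fail(0)=0 chase 'c': 0 ⇒ 0;  out=∅∪out(0)=∅
  fail(4) 'd': from fail(0)=0 chase 'd': 0 ⇒ 0;  out=∅∪out(0)=∅
  fail(2) 'cb': from fail(1)=0 chase 'b': 0 ⇒ 0;  out=∅∪out(0)=∅
  fail(5) 'da': from fail(4)=0 chase 'a': 0 ⇒ 0;  out=∅∪out(0)=∅
  fail(3) 'cbc': from fail(2)=0 chase 'c': 0 ⇒ 1;  out={0}∪out(1)={0}
  fail(6) 'dac': from fail(5)=0 chase 'c': 0 ⇒ 1;  out=∅∪out(1)=∅
  fail(7) 'dacb': from fail(6)=1 chase 'b': 1 ⇒ 2;  out={1}∪out(2)={1}

Text stream:
pos 0 'a': at 0
pos 1 'c': at 1
pos 2 'b': at 2
pos 3 'c': at 3  ** P0@[1:3]
pos 4 'c': at 1 (via fail)
pos 5 'e': at 0 (via fail)
pos 6 'd': at 4
pos 7 'a': at 5
pos 8 'c': at 6
pos 9 'b': at 7  ** P1@[6:9]
pos 10 'd': at 4 (via fail)
pos 11 'a': at 5
pos 12 'c': at 6
pos 13 'b': at 7  ** P1@[10:13]
pos 14 'd': at 4 (via fail)
pos 15 'd': at 4 (via fail)
pos 16 'c': at 1 (via fail)
pos 17 'b': at 2
pos 18 'c': at 3  ** P0@[16:18]
pos 19 'a': at 0 (via fail)
pos 20 'c': at 1
pos 21 'a': at 0 (via fail)
pos 22 'c': at 1
pos 23 'b': at 2
pos 24 'c': at 3  ** P0@[22:24]
pos 25 'c': at 1 (via fail)

All matches (sorted): [[3,0],[9,1],[13,1],[18,0],[24,0]]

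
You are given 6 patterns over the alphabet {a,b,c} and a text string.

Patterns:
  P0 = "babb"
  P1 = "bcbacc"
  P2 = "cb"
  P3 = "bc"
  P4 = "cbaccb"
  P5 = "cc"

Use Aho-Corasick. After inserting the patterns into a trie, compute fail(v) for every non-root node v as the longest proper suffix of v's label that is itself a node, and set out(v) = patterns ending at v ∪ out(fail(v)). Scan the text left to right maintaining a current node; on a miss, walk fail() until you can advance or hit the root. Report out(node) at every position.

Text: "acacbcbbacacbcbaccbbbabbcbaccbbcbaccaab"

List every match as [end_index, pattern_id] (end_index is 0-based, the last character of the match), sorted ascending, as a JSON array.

Build:
Trie nodes:
  0='ε' goto b→1 c→10
  1='b' goto a→2 c→5
  2='ba' goto b→3
  3='bab' goto b→4
  4='babb' goto ·  [P0 ends]
  5='bc' goto b→6  [P3 ends]
  6='bcb' goto a→7
  7='bcba' goto c→8
  8='bcbac' goto c→9
  9='bcbacc' goto ·  [P1 ends]
  10='c' goto b→11 c→16
  11='cb' goto a→12  [P2 ends]
  12='cba' goto c→13
  13='cbac' goto c→14
  14='cbacc' goto b→15
  15='cbaccb' goto ·  [P4 ends]
  16='cc' goto ·  [P5 ends]

Failure links (BFS by depth):
  n1('b'): parent n0 fail=0; on 'b' 0 → fail=0;  out ∅∪∅=∅
  n10('c'): parent n0 fail=0; on 'c' 0 → fail=0;  out ∅∪∅=∅
  n2('ba'): parent n1 fail=0; on 'a' 0 → fail=0;  out ∅∪∅=∅
  n5('bc'): parent n1 fail=0; on 'c' 0 → fail=10;  out {3}∪∅={3}
  n11('cb'): parent n10 fail=0; on 'b' 0 → fail=1;  out {2}∪∅={2}
  n16('cc'): parent n10 fail=0; on 'c' 0 → fail=10;  out {5}∪∅={5}
  n3('bab'): parent n2 fail=0; on 'b' 0 → fail=1;  out ∅∪∅=∅
  n6('bcb'): parent n5 fail=10; on 'b' 10 → fail=11;  out ∅∪{2}={2}
  n12('cba'): parent n11 fail=1; on 'a' 1 → fail=2;  out ∅∪∅=∅
  n4('babb'): parent n3 fail=1; on 'b' 1→0 → fail=1;  out {0}∪∅={0}
  n7('bcba'): parent n6 fail=11; on 'a' 11 → fail=12;  out ∅∪∅=∅
  n13('cbac'): parent n12 fail=2; on 'c' 2→0 → fail=10;  out ∅∪∅=∅
  n8('bcbac'): parent n7 fail=12; on 'c' 12 → fail=13;  out ∅∪∅=∅
  n14('cbacc'): parent n13 fail=10; on 'c' 10 → fail=16;  out ∅∪{5}={5}
  n9('bcbacc'): parent n8 fail=13; on 'c' 13 → fail=14;  out {1}∪{5}={1,5}
  n15('cbaccb'): parent n14 fail=16; on 'b' 16→10 → fail=11;  out {4}∪{2}={2,4}

Scan:
pos 0 'a': at 0
pos 1 'c': at 10
pos 2 'a': at 0 (via fail)
pos 3 'c': at 10
pos 4 'b': at 11  emit P2@[3:4]
pos 5 'c': at 5 (via fail)  emit P3@[4:5]
pos 6 'b': at 6  emit P2@[5:6]
pos 7 'b': at 1 (via fail)
pos 8 'a': at 2
pos 9 'c': at 10 (via fail)
pos 10 'a': at 0 (via fail)
pos 11 'c': at 10
pos 12 'b': at 11  emit P2@[11:12]
pos 13 'c': at 5 (via fail)  emit P3@[12:13]
pos 14 'b': at 6  emit P2@[13:14]
pos 15 'a': at 7
pos 16 'c': at 8
pos 17 'c': at 9  emit P1@[12:17],P5@[16:17]
pos 18 'b': at 15 (via fail)  emit P2@[17:18],P4@[13:18]
pos 19 'b': at 1 (via fail)
pos 20 'b': at 1 (via fail)
pos 21 'a': at 2
pos 22 'b': at 3
pos 23 'b': at 4  emit P0@[20:23]
pos 24 'c': at 5 (via fail)  emit P3@[23:24]
pos 25 'b': at 6  emit P2@[24:25]
pos 26 'a': at 7
pos 27 'c': at 8
pos 28 'c': at 9  emit P1@[23:28],P5@[27:28]
pos 29 'b': at 15 (via fail)  emit P2@[28:29],P4@[24:29]
pos 30 'b': at 1 (via fail)
pos 31 'c': at 5  emit P3@[30:31]
pos 32 'b': at 6  emit P2@[31:32]
pos 33 'a': at 7
pos 34 'c': at 8
pos 35 'c': at 9  emit P1@[30:35],P5@[34:35]
pos 36 'a': at 0 (via fail)
pos 37 'a': at 0
pos 38 'b': at 1

Result: [[4,2],[5,3],[6,2],[12,2],[13,3],[14,2],[17,1],[17,5],[18,2],[18,4],[23,0],[24,3],[25,2],[28,1],[28,5],[29,2],[29,4],[31,3],[32,2],[35,1],[35,5]]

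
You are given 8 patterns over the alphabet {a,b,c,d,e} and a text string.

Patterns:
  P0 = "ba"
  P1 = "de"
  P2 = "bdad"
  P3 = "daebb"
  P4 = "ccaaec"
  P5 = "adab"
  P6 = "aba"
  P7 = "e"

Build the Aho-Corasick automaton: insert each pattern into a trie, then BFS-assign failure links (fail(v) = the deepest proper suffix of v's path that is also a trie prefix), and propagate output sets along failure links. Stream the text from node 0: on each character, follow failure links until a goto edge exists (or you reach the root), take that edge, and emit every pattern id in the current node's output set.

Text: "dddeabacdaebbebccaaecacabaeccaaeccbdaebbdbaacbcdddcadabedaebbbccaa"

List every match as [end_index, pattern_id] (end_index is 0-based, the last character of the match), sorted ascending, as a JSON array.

Build automaton:
Trie (insert patterns):
  0='ε' goto a→18 b→1 c→12 d→3 e→24
  1='b' goto a→2 d→5
  2='ba' goto ·  ←P0
  3='d' goto a→8 e→4
  4='de' goto ·  ←P1
  5='bd' goto a→6
  6='bda' goto d→7
  7='bdad' goto ·  ←P2
  8='da' goto e→9
  9='dae' goto b→10
  10='daeb' goto b→11
  11='daebb' goto ·  ←P3
  12='c' goto c→13
  13='cc' goto a→14
  14='cca' goto a→15
  15='ccaa' goto e→16
  16='ccaae' goto c→17
  17='ccaaec' goto ·  ←P4
  18='a' goto b→22 d→19
  19='ad' goto a→20
  20='ada' goto b→21
  21='adab' goto ·  ←P5
  22='ab' goto a→23
  23='aba' goto ·  ←P6
  24='e' goto ·  ←P7

Failure links (BFS by depth):
  fail(1) 'b': from fail(0)=0 chase 'b': 0 ⇒ 0;  out=∅∪out(0)=∅
  fail(3) 'd': from fail(0)=0 chase 'd': 0 ⇒ 0;  out=∅∪out(0)=∅
  fail(12) 'c': from fail(0)=0 chase 'c': 0 ⇒ 0;  out=∅∪out(0)=∅
  fail(18) 'a': from fail(0)=0 chase 'a': 0 ⇒ 0;  out=∅∪out(0)=∅
  fail(24) 'e': from fail(0)=0 chase 'e': 0 ⇒ 0;  out={7}∪out(0)={7}
  fail(2) 'ba': from fail(1)=0 chase 'a': 0 ⇒ 18;  out={0}∪out(18)={0}
  fail(4) 'de': from fail(3)=0 chase 'e': 0 ⇒ 24;  out={1}∪out(24)={1,7}
  fail(5) 'bd': from fail(1)=0 chase 'd': 0 ⇒ 3;  out=∅∪out(3)=∅
  fail(8) 'da': from fail(3)=0 chase 'a': 0 ⇒ 18;  out=∅∪out(18)=∅
  fail(13) 'cc': from fail(12)=0 chase 'c': 0 ⇒ 12;  out=∅∪out(12)=∅
  fail(19) 'ad': from fail(18)=0 chase 'd': 0 ⇒ 3;  out=∅∪out(3)=∅
  fail(22) 'ab': from fail(18)=0 chase 'b': 0 ⇒ 1;  out=∅∪out(1)=∅
  fail(6) 'bda': from fail(5)=3 chase 'a': 3 ⇒ 8;  out=∅∪out(8)=∅
  fail(9) 'dae': from fail(8)=18 chase 'e': 18→0 ⇒ 24;  out=∅∪out(24)={7}
  fail(14) 'cca': from fail(13)=12 chase 'a': 12→0 ⇒ 18;  out=∅∪out(18)=∅
  fail(20) 'ada': from fail(19)=3 chase 'a': 3 ⇒ 8;  out=∅∪out(8)=∅
  fail(23) 'aba': from fail(22)=1 chase 'a': 1 ⇒ 2;  out={6}∪out(2)={0,6}
  fail(7) 'bdad': from fail(6)=8 chase 'd': 8→18 ⇒ 19;  out={2}∪out(19)={2}
  fail(10) 'daeb': from fail(9)=24 chase 'b': 24→0 ⇒ 1;  out=∅∪out(1)=∅
  fail(15) 'ccaa': from fail(14)=18 chase 'a': 18→0 ⇒ 18;  out=∅∪out(18)=∅
  fail(21) 'adab': from fail(20)=8 chase 'b': 8→18 ⇒ 22;  out={5}∪out(22)={5}
  fail(11) 'daebb': from fail(10)=1 chase 'b': 1→0 ⇒ 1;  out={3}∪out(1)={3}
  fail(16) 'ccaae': from fail(15)=18 chase 'e': 18→0 ⇒ 24;  out=∅∪out(24)={7}
  fail(17) 'ccaaec': from fail(16)=24 chase 'c': 24→0 ⇒ 12;  out={4}∪out(12)={4}

Run:
pos 0 'd': at 3
pos 1 'd': at 3 ·f
pos 2 'd': at 3 ·f
pos 3 'e': at 4  → match P1@[2:3],P7@[3:3]
pos 4 'a': at 18 ·f
pos 5 'b': at 22
pos 6 'a': at 23  → match P0@[5:6],P6@[4:6]
pos 7 'c': at 12 ·f
pos 8 'd': at 3 ·f
pos 9 'a': at 8
pos 10 'e': at 9  → match P7@[10:10]
pos 11 'b': at 10
pos 12 'b': at 11  → match P3@[8:12]
pos 13 'e': at 24 ·f  → match P7@[13:13]
pos 14 'b': at 1 ·f
pos 15 'c': at 12 ·f
pos 16 'c': at 13
pos 17 'a': at 14
pos 18 'a': at 15
pos 19 'e': at 16  → match P7@[19:19]
pos 20 'c': at 17  → match P4@[15:20]
pos 21 'a': at 18 ·f
pos 22 'c': at 12 ·f
pos 23 'a': at 18 ·f
pos 24 'b': at 22
pos 25 'a': at 23  → match P0@[24:25],P6@[23:25]
pos 26 'e': at 24 ·f  → match P7@[26:26]
pos 27 'c': at 12 ·f
pos 28 'c': at 13
pos 29 'a': at 14
pos 30 'a': at 15
pos 31 'e': at 16  → match P7@[31:31]
pos 32 'c': at 17  → match P4@[27:32]
pos 33 'c': at 13 ·f
pos 34 'b': at 1 ·f
pos 35 'd': at 5
pos 36 'a': at 6
pos 37 'e': at 9 ·f  → match P7@[37:37]
pos 38 'b': at 10
pos 39 'b': at 11  → match P3@[35:39]
pos 40 'd': at 5 ·f
pos 41 'b': at 1 ·f
pos 42 'a': at 2  → match P0@[41:42]
pos 43 'a': at 18 ·f
pos 44 'c': at 12 ·f
pos 45 'b': at 1 ·f
pos 46 'c': at 12 ·f
pos 47 'd': at 3 ·f
pos 48 'd': at 3 ·f
pos 49 'd': at 3 ·f
pos 50 'c': at 12 ·f
pos 51 'a': at 18 ·f
pos 52 'd': at 19
pos 53 'a': at 20
pos 54 'b': at 21  → match P5@[51:54]
pos 55 'e': at 24 ·f  → match P7@[55:55]
pos 56 'd': at 3 ·f
pos 57 'a': at 8
pos 58 'e': at 9  → match P7@[58:58]
pos 59 'b': at 10
pos 60 'b': at 11  → match P3@[56:60]
pos 61 'b': at 1 ·f
pos 62 'c': at 12 ·f
pos 63 'c': at 13
pos 64 'a': at 14
pos 65 'a': at 15

Matches: [[3,1],[3,7],[6,0],[6,6],[10,7],[12,3],[13,7],[19,7],[20,4],[25,0],[25,6],[26,7],[31,7],[32,4],[37,7],[39,3],[42,0],[54,5],[55,7],[58,7],[60,3]]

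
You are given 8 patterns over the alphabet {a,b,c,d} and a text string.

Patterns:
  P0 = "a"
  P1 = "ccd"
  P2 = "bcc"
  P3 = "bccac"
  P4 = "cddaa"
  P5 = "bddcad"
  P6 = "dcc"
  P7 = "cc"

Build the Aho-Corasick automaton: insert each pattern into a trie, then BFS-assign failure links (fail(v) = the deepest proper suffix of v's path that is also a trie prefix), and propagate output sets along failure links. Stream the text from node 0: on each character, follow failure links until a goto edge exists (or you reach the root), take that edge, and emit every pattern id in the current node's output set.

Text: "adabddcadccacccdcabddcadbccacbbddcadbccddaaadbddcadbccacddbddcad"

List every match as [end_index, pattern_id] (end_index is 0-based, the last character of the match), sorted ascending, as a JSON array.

Build:
Trie nodes:
  n0 'ε': a→1 b→5 c→2 d→19
  n1 'a': ·  [P0 ends]
  n2 'c': c→3 d→10
  n3 'cc': d→4  [P7 ends]
  n4 'ccd': ·  [P1 ends]
  n5 'b': c→6 d→14
  n6 'bc': c→7
  n7 'bcc': a→8  [P2 ends]
  n8 'bcca': c→9
  n9 'bccac': ·  [P3 ends]
  n10 'cd': d→11
  n11 'cdd': a→12
  n12 'cdda': a→13
  n13 'cddaa': ·  [P4 ends]
  n14 'bd': d→15
  n15 'bdd': c→16
  n16 'bddc': a→17
  n17 'bddca': d→18
  n18 'bddcad': ·  [P5 ends]
  n19 'd': c→20
  n20 'dc': c→21
  n21 'dcc': ·  [P6 ends]

BFS fail/out derivation:
  fail(1) 'a': from fail(0)=0 chase 'a': 0 ⇒ 0;  out={0}∪out(0)={0}
  fail(2) 'c': from fail(0)=0 chase 'c': 0 ⇒ 0;  out=∅∪out(0)=∅
  fail(5) 'b': from fail(0)=0 chase 'b': 0 ⇒ 0;  out=∅∪out(0)=∅
  fail(19) 'd': from fail(0)=0 chase 'd': 0 ⇒ 0;  out=∅∪out(0)=∅
  fail(3) 'cc': from fail(2)=0 chase 'c': 0 ⇒ 2;  out={7}∪out(2)={7}
  fail(6) 'bc': from fail(5)=0 chase 'c': 0 ⇒ 2;  out=∅∪out(2)=∅
  fail(10) 'cd': from fail(2)=0 chase 'd': 0 ⇒ 19;  out=∅∪out(19)=∅
  fail(14) 'bd': from fail(5)=0 chase 'd': 0 ⇒ 19;  out=∅∪out(19)=∅
  fail(20) 'dc': from fail(19)=0 chase 'c': 0 ⇒ 2;  out=∅∪out(2)=∅
  fail(4) 'ccd': from fail(3)=2 chase 'd': 2 ⇒ 10;  out={1}∪out(10)={1}
  fail(7) 'bcc': from fail(6)=2 chase 'c': 2 ⇒ 3;  out={2}∪out(3)={2,7}
  fail(11) 'cdd': from fail(10)=19 chase 'd': 19→0 ⇒ 19;  out=∅∪out(19)=∅
  fail(15) 'bdd': from fail(14)=19 chase 'd': 19→0 ⇒ 19;  out=∅∪out(19)=∅
  fail(21) 'dcc': from fail(20)=2 chase 'c': 2 ⇒ 3;  out={6}∪out(3)={6,7}
  fail(8) 'bcca': from fail(7)=3 chase 'a': 3→2→0 ⇒ 1;  out=∅∪out(1)={0}
  fail(12) 'cdda': from fail(11)=19 chase 'a': 19→0 ⇒ 1;  out=∅∪out(1)={0}
  fail(16) 'bddc': from fail(15)=19 chase 'c': 19 ⇒ 20;  out=∅∪out(20)=∅
  fail(9) 'bccac': from fail(8)=1 chase 'c': 1→0 ⇒ 2;  out={3}∪out(2)={3}
  fail(13) 'cddaa': from fail(12)=1 chase 'a': 1→0 ⇒ 1;  out={4}∪out(1)={0,4}
  fail(17) 'bddca': from fail(16)=20 chase 'a': 20→2→0 ⇒ 1;  out=∅∪out(1)={0}
  fail(18) 'bddcad': from fail(17)=1 chase 'd': 1→0 ⇒ 19;  out={5}∪out(19)={5}

Text stream:
[0] read 'a'  n0⇒n1  ** P0@[0:0]
[1] read 'd'  n1⇒n19 (via fail)
[2] read 'a'  n19⇒n1 (via fail)  ** P0@[2:2]
[3] read 'b'  n1⇒n5 (via fail)
[4] read 'd'  n5⇒n14
[5] read 'd'  n14⇒n15
[6] read 'c'  n15⇒n16
[7] read 'a'  n16⇒n17  ** P0@[7:7]
[8] read 'd'  n17⇒n18  ** P5@[3:8]
[9] read 'c'  n18⇒n20 (via fail)
[10] read 'c'  n20⇒n21  ** P6@[8:10],P7@[9:10]
[11] read 'a'  n21⇒n1 (via fail)  ** P0@[11:11]
[12] read 'c'  n1⇒n2 (via fail)
[13] read 'c'  n2⇒n3  ** P7@[12:13]
[14] read 'c'  n3⇒n3 (via fail)  ** P7@[13:14]
[15] read 'd'  n3⇒n4  ** P1@[13:15]
[16] read 'c'  n4⇒n20 (via fail)
[17] read 'a'  n20⇒n1 (via fail)  ** P0@[17:17]
[18] read 'b'  n1⇒n5 (via fail)
[19] read 'd'  n5⇒n14
[20] read 'd'  n14⇒n15
[21] read 'c'  n15⇒n16
[22] read 'a'  n16⇒n17  ** P0@[22:22]
[23] read 'd'  n17⇒n18  ** P5@[18:23]
[24] read 'b'  n18⇒n5 (via fail)
[25] read 'c'  n5⇒n6
[26] read 'c'  n6⇒n7  ** P2@[24:26],P7@[25:26]
[27] read 'a'  n7⇒n8  ** P0@[27:27]
[28] read 'c'  n8⇒n9  ** P3@[24:28]
[29] read 'b'  n9⇒n5 (via fail)
[30] read 'b'  n5⇒n5 (via fail)
[31] read 'd'  n5⇒n14
[32] read 'd'  n14⇒n15
[33] read 'c'  n15⇒n16
[34] read 'a'  n16⇒n17  ** P0@[34:34]
[35] read 'd'  n17⇒n18  ** P5@[30:35]
[36] read 'b'  n18⇒n5 (via fail)
[37] read 'c'  n5⇒n6
[38] read 'c'  n6⇒n7  ** P2@[36:38],P7@[37:38]
[39] read 'd'  n7⇒n4 (via fail)  ** P1@[37:39]
[40] read 'd'  n4⇒n11 (via fail)
[41] read 'a'  n11⇒n12  ** P0@[41:41]
[42] read 'a'  n12⇒n13  ** P0@[42:42],P4@[38:42]
[43] read 'a'  n13⇒n1 (via fail)  ** P0@[43:43]
[44] read 'd'  n1⇒n19 (via fail)
[45] read 'b'  n19⇒n5 (via fail)
[46] read 'd'  n5⇒n14
[47] read 'd'  n14⇒n15
[48] read 'c'  n15⇒n16
[49] read 'a'  n16⇒n17  ** P0@[49:49]
[50] read 'd'  n17⇒n18  ** P5@[45:50]
[51] read 'b'  n18⇒n5 (via fail)
[52] read 'c'  n5⇒n6
[53] read 'c'  n6⇒n7  ** P2@[51:53],P7@[52:53]
[54] read 'a'  n7⇒n8  ** P0@[54:54]
[55] read 'c'  n8⇒n9  ** P3@[51:55]
[56] read 'd'  n9⇒n10 (via fail)
[57] read 'd'  n10⇒n11
[58] read 'b'  n11⇒n5 (via fail)
[59] read 'd'  n5⇒n14
[60] read 'd'  n14⇒n15
[61] read 'c'  n15⇒n16
[62] read 'a'  n16⇒n17  ** P0@[62:62]
[63] read 'd'  n17⇒n18  ** P5@[58:63]

All matches (sorted): [[0,0],[2,0],[7,0],[8,5],[10,6],[10,7],[11,0],[13,7],[14,7],[15,1],[17,0],[22,0],[23,5],[26,2],[26,7],[27,0],[28,3],[34,0],[35,5],[38,2],[38,7],[39,1],[41,0],[42,0],[42,4],[43,0],[49,0],[50,5],[53,2],[53,7],[54,0],[55,3],[62,0],[63,5]]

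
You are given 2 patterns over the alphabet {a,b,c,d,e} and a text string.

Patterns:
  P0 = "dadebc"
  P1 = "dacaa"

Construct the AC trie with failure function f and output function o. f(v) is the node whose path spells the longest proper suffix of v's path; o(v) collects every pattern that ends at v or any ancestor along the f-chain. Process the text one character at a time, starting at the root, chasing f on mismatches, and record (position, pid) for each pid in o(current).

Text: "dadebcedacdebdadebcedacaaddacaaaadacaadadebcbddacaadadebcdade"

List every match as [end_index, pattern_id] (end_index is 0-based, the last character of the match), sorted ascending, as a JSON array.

Build:
Trie nodes:
  n0 'ε': d→1
  n1 'd': a→2
  n2 'da': c→7 d→3
  n3 'dad': e→4
  n4 'dade': b→5
  n5 'dadeb': c→6
  n6 'dadebc': ·  ←P0
  n7 'dac': a→8
  n8 'daca': a→9
  n9 'dacaa': ·  ←P1

Failure links (BFS by depth):
  fail(1) 'd': from fail(0)=0 chase 'd': 0 ⇒ 0;  out=∅∪out(0)=∅
  fail(2) 'da': from fail(1)=0 chase 'a': 0 ⇒ 0;  out=∅∪out(0)=∅
  fail(3) 'dad': from fail(2)=0 chase 'd': 0 ⇒ 1;  out=∅∪out(1)=∅
  fail(7) 'dac': from fail(2)=0 chase 'c': 0 ⇒ 0;  out=∅∪out(0)=∅
  fail(4) 'dade': from fail(3)=1 chase 'e': 1→0 ⇒ 0;  out=∅∪out(0)=∅
  fail(8) 'daca': from fail(7)=0 chase 'a': 0 ⇒ 0;  out=∅∪out(0)=∅
  fail(5) 'dadeb': from fail(4)=0 chase 'b': 0 ⇒ 0;  out=∅∪out(0)=∅
  fail(9) 'dacaa': from fail(8)=0 chase 'a': 0 ⇒ 0;  out={1}∪out(0)={1}
  fail(6) 'dadebc': from fail(5)=0 chase 'c': 0 ⇒ 0;  out={0}∪out(0)={0}

Text stream:
pos 0 'd': at 1
pos 1 'a': at 2
pos 2 'd': at 3
pos 3 'e': at 4
pos 4 'b': at 5
pos 5 'c': at 6  emit P0@[0:5]
pos 6 'e': at 0 (via fail)
pos 7 'd': at 1
pos 8 'a': at 2
pos 9 'c': at 7
pos 10 'd': at 1 (via fail)
pos 11 'e': at 0 (via fail)
pos 12 'b': at 0
pos 13 'd': at 1
pos 14 'a': at 2
pos 15 'd': at 3
pos 16 'e': at 4
pos 17 'b': at 5
pos 18 'c': at 6  emit P0@[13:18]
pos 19 'e': at 0 (via fail)
pos 20 'd': at 1
pos 21 'a': at 2
pos 22 'c': at 7
pos 23 'a': at 8
pos 24 'a': at 9  emit P1@[20:24]
pos 25 'd': at 1 (via fail)
pos 26 'd': at 1 (via fail)
pos 27 'a': at 2
pos 28 'c': at 7
pos 29 'a': at 8
pos 30 'a': at 9  emit P1@[26:30]
pos 31 'a': at 0 (via fail)
pos 32 'a': at 0
pos 33 'd': at 1
pos 34 'a': at 2
pos 35 'c': at 7
pos 36 'a': at 8
pos 37 'a': at 9  emit P1@[33:37]
pos 38 'd': at 1 (via fail)
pos 39 'a': at 2
pos 40 'd': at 3
pos 41 'e': at 4
pos 42 'b': at 5
pos 43 'c': at 6  emit P0@[38:43]
pos 44 'b': at 0 (via fail)
pos 45 'd': at 1
pos 46 'd': at 1 (via fail)
pos 47 'a': at 2
pos 48 'c': at 7
pos 49 'a': at 8
pos 50 'a': at 9  emit P1@[46:50]
pos 51 'd': at 1 (via fail)
pos 52 'a': at 2
pos 53 'd': at 3
pos 54 'e': at 4
pos 55 'b': at 5
pos 56 'c': at 6  emit P0@[51:56]
pos 57 'd': at 1 (via fail)
pos 58 'a': at 2
pos 59 'd': at 3
pos 60 'e': at 4

Result: [[5,0],[18,0],[24,1],[30,1],[37,1],[43,0],[50,1],[56,0]]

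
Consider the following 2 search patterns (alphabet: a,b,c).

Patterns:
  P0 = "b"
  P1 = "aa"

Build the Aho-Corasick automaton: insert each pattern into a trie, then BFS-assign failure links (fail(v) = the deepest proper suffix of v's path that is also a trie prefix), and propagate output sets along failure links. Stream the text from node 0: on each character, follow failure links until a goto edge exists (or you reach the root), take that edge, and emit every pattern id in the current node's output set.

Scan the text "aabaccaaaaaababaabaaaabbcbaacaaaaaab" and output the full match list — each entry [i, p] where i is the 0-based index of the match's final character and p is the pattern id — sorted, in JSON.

Build automaton:
Trie nodes:
  n0 'ε': a→2 b→1
  n1 'b': ·  ←P0
  n2 'a': a→3
  n3 'aa': ·  ←P1

BFS fail/out derivation:
  fail(1) 'b': from fail(0)=0 chase 'b': 0 ⇒ 0;  out={0}∪out(0)={0}
  fail(2) 'a': from fail(0)=0 chase 'a': 0 ⇒ 0;  out=∅∪out(0)=∅
  fail(3) 'aa': from fail(2)=0 chase 'a': 0 ⇒ 2;  out={1}∪out(2)={1}

Text stream:
[0] read 'a'  n0⇒n2
[1] read 'a'  n2⇒n3  → match P1@[0:1]
[2] read 'b'  n3⇒n1 (fail-walked)  → match P0@[2:2]
[3] read 'a'  n1⇒n2 (fail-walked)
[4] read 'c'  n2⇒n0 (fail-walked)
[5] read 'c'  n0⇒n0
[6] read 'a'  n0⇒n2
[7] read 'a'  n2⇒n3  → match P1@[6:7]
[8] read 'a'  n3⇒n3 (fail-walked)  → match P1@[7:8]
[9] read 'a'  n3⇒n3 (fail-walked)  → match P1@[8:9]
[10] read 'a'  n3⇒n3 (fail-walked)  → match P1@[9:10]
[11] read 'a'  n3⇒n3 (fail-walked)  → match P1@[10:11]
[12] read 'b'  n3⇒n1 (fail-walked)  → match P0@[12:12]
[13] read 'a'  n1⇒n2 (fail-walked)
[14] read 'b'  n2⇒n1 (fail-walked)  → match P0@[14:14]
[15] read 'a'  n1⇒n2 (fail-walked)
[16] read 'a'  n2⇒n3  → match P1@[15:16]
[17] read 'b'  n3⇒n1 (fail-walked)  → match P0@[17:17]
[18] read 'a'  n1⇒n2 (fail-walked)
[19] read 'a'  n2⇒n3  → match P1@[18:19]
[20] read 'a'  n3⇒n3 (fail-walked)  → match P1@[19:20]
[21] read 'a'  n3⇒n3 (fail-walked)  → match P1@[20:21]
[22] read 'b'  n3⇒n1 (fail-walked)  → match P0@[22:22]
[23] read 'b'  n1⇒n1 (fail-walked)  → match P0@[23:23]
[24] read 'c'  n1⇒n0 (fail-walked)
[25] read 'b'  n0⇒n1  → match P0@[25:25]
[26] read 'a'  n1⇒n2 (fail-walked)
[27] read 'a'  n2⇒n3  → match P1@[26:27]
[28] read 'c'  n3⇒n0 (fail-walked)
[29] read 'a'  n0⇒n2
[30] read 'a'  n2⇒n3  → match P1@[29:30]
[31] read 'a'  n3⇒n3 (fail-walked)  → match P1@[30:31]
[32] read 'a'  n3⇒n3 (fail-walked)  → match P1@[31:32]
[33] read 'a'  n3⇒n3 (fail-walked)  → match P1@[32:33]
[34] read 'a'  n3⇒n3 (fail-walked)  → match P1@[33:34]
[35] read 'b'  n3⇒n1 (fail-walked)  → match P0@[35:35]

All matches (sorted): [[1,1],[2,0],[7,1],[8,1],[9,1],[10,1],[11,1],[12,0],[14,0],[16,1],[17,0],[19,1],[20,1],[21,1],[22,0],[23,0],[25,0],[27,1],[30,1],[31,1],[32,1],[33,1],[34,1],[35,0]]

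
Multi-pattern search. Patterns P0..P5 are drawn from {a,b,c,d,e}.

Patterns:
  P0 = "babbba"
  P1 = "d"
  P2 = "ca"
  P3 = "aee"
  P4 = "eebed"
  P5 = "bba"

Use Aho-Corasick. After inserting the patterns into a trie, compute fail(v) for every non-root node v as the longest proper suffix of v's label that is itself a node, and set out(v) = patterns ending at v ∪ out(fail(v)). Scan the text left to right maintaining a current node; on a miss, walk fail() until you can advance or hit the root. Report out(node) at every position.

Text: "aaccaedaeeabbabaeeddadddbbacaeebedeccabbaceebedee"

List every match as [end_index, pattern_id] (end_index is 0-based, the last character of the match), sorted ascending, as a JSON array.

Construct AC machine:
Trie nodes:
  n0 'ε': a→10 b→1 c→8 d→7 e→13
  n1 'b': a→2 b→18
  n2 'ba': b→3
  n3 'bab': b→4
  n4 'babb': b→5
  n5 'babbb': a→6
  n6 'babbba': ·  ←P0
  n7 'd': ·  ←P1
  n8 'c': a→9
  n9 'ca': ·  ←P2
  n10 'a': e→11
  n11 'ae': e→12
  n12 'aee': ·  ←P3
  n13 'e': e→14
  n14 'ee': b→15
  n15 'eeb': e→16
  n16 'eebe': d→17
  n17 'eebed': ·  ←P4
  n18 'bb': a→19
  n19 'bba': ·  ←P5

BFS fail/out derivation:
  n1('b'): parent n0 fail=0; on 'b' 0 → fail=0;  out ∅∪∅=∅
  n7('d'): parent n0 fail=0; on 'd' 0 → fail=0;  out {1}∪∅={1}
  n8('c'): parent n0 fail=0; on 'c' 0 → fail=0;  out ∅∪∅=∅
  n10('a'): parent n0 fail=0; on 'a' 0 → fail=0;  out ∅∪∅=∅
  n13('e'): parent n0 fail=0; on 'e' 0 → fail=0;  out ∅∪∅=∅
  n2('ba'): parent n1 fail=0; on 'a' 0 → fail=10;  out ∅∪∅=∅
  n9('ca'): parent n8 fail=0; on 'a' 0 → fail=10;  out {2}∪∅={2}
  n11('ae'): parent n10 fail=0; on 'e' 0 → fail=13;  out ∅∪∅=∅
  n14('ee'): parent n13 fail=0; on 'e' 0 → fail=13;  out ∅∪∅=∅
  n18('bb'): parent n1 fail=0; on 'b' 0 → fail=1;  out ∅∪∅=∅
  n3('bab'): parent n2 fail=10; on 'b' 10→0 → fail=1;  out ∅∪∅=∅
  n12('aee'): parent n11 fail=13; on 'e' 13 → fail=14;  out {3}∪∅={3}
  n15('eeb'): parent n14 fail=13; on 'b' 13→0 → fail=1;  out ∅∪∅=∅
  n19('bba'): parent n18 fail=1; on 'a' 1 → fail=2;  out {5}∪∅={5}
  n4('babb'): parent n3 fail=1; on 'b' 1 → fail=18;  out ∅∪∅=∅
  n16('eebe'): parent n15 fail=1; on 'e' 1→0 → fail=13;  out ∅∪∅=∅
  n5('babbb'): parent n4 fail=18; on 'b' 18→1 → fail=18;  out ∅∪∅=∅
  n17('eebed'): parent n16 fail=13; on 'd' 13→0 → fail=7;  out {4}∪{1}={1,4}
  n6('babbba'): parent n5 fail=18; on 'a' 18 → fail=19;  out {0}∪{5}={0,5}

Text stream:
[0] read 'a'  n0⇒n10
[1] read 'a'  n10⇒n10 (via fail)
[2] read 'c'  n10⇒n8 (via fail)
[3] read 'c'  n8⇒n8 (via fail)
[4] read 'a'  n8⇒n9  ** P2@[3:4]
[5] read 'e'  n9⇒n11 (via fail)
[6] read 'd'  n11⇒n7 (via fail)  ** P1@[6:6]
[7] read 'a'  n7⇒n10 (via fail)
[8] read 'e'  n10⇒n11
[9] read 'e'  n11⇒n12  ** P3@[7:9]
[10] read 'a'  n12⇒n10 (via fail)
[11] read 'b'  n10⇒n1 (via fail)
[12] read 'b'  n1⇒n18
[13] read 'a'  n18⇒n19  ** P5@[11:13]
[14] read 'b'  n19⇒n3 (via fail)
[15] read 'a'  n3⇒n2 (via fail)
[16] read 'e'  n2⇒n11 (via fail)
[17] read 'e'  n11⇒n12  ** P3@[15:17]
[18] read 'd'  n12⇒n7 (via fail)  ** P1@[18:18]
[19] read 'd'  n7⇒n7 (via fail)  ** P1@[19:19]
[20] read 'a'  n7⇒n10 (via fail)
[21] read 'd'  n10⇒n7 (via fail)  ** P1@[21:21]
[22] read 'd'  n7⇒n7 (via fail)  ** P1@[22:22]
[23] read 'd'  n7⇒n7 (via fail)  ** P1@[23:23]
[24] read 'b'  n7⇒n1 (via fail)
[25] read 'b'  n1⇒n18
[26] read 'a'  n18⇒n19  ** P5@[24:26]
[27] read 'c'  n19⇒n8 (via fail)
[28] read 'a'  n8⇒n9  ** P2@[27:28]
[29] read 'e'  n9⇒n11 (via fail)
[30] read 'e'  n11⇒n12  ** P3@[28:30]
[31] read 'b'  n12⇒n15 (via fail)
[32] read 'e'  n15⇒n16
[33] read 'd'  n16⇒n17  ** P1@[33:33],P4@[29:33]
[34] read 'e'  n17⇒n13 (via fail)
[35] read 'c'  n13⇒n8 (via fail)
[36] read 'c'  n8⇒n8 (via fail)
[37] read 'a'  n8⇒n9  ** P2@[36:37]
[38] read 'b'  n9⇒n1 (via fail)
[39] read 'b'  n1⇒n18
[40] read 'a'  n18⇒n19  ** P5@[38:40]
[41] read 'c'  n19⇒n8 (via fail)
[42] read 'e'  n8⇒n13 (via fail)
[43] read 'e'  n13⇒n14
[44] read 'b'  n14⇒n15
[45] read 'e'  n15⇒n16
[46] read 'd'  n16⇒n17  ** P1@[46:46],P4@[42:46]
[47] read 'e'  n17⇒n13 (via fail)
[48] read 'e'  n13⇒n14

Matches: [[4,2],[6,1],[9,3],[13,5],[17,3],[18,1],[19,1],[21,1],[22,1],[23,1],[26,5],[28,2],[30,3],[33,1],[33,4],[37,2],[40,5],[46,1],[46,4]]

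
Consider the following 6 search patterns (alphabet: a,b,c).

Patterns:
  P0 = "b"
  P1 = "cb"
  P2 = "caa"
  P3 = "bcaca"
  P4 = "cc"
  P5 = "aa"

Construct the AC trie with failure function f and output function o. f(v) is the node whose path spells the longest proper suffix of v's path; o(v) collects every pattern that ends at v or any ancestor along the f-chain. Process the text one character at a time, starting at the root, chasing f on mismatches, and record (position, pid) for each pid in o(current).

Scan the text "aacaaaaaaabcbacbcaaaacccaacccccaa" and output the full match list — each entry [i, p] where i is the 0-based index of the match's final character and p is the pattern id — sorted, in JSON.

Build automaton:
Trie (insert patterns):
  n0 'ε': a→11 b→1 c→2
  n1 'b': c→6  [P0 ends]
  n2 'c': a→4 b→3 c→10
  n3 'cb': ·  [P1 ends]
  n4 'ca': a→5
  n5 'caa': ·  [P2 ends]
  n6 'bc': a→7
  n7 'bca': c→8
  n8 'bcac': a→9
  n9 'bcaca': ·  [P3 ends]
  n10 'cc': ·  [P4 ends]
  n11 'a': a→12
  n12 'aa': ·  [P5 ends]

BFS fail/out derivation:
  n1('b'): parent n0 fail=0; on 'b' 0 → fail=0;  out {0}∪∅={0}
  n2('c'): parent n0 fail=0; on 'c' 0 → fail=0;  out ∅∪∅=∅
  n11('a'): parent n0 fail=0; on 'a' 0 → fail=0;  out ∅∪∅=∅
  n3('cb'): parent n2 fail=0; on 'b' 0 → fail=1;  out {1}∪{0}={0,1}
  n4('ca'): parent n2 fail=0; on 'a' 0 → fail=11;  out ∅∪∅=∅
  n6('bc'): parent n1 fail=0; on 'c' 0 → fail=2;  out ∅∪∅=∅
  n10('cc'): parent n2 fail=0; on 'c' 0 → fail=2;  out {4}∪∅={4}
  n12('aa'): parent n11 fail=0; on 'a' 0 → fail=11;  out {5}∪∅={5}
  n5('caa'): parent n4 fail=11; on 'a' 11 → fail=12;  out {2}∪{5}={2,5}
  n7('bca'): parent n6 fail=2; on 'a' 2 → fail=4;  out ∅∪∅=∅
  n8('bcac'): parent n7 fail=4; on 'c' 4→11→0 → fail=2;  out ∅∪∅=∅
  n9('bcaca'): parent n8 fail=2; on 'a' 2 → fail=4;  out {3}∪∅={3}

Scan:
[0] read 'a'  n0⇒n11
[1] read 'a'  n11⇒n12  ** P5@[0:1]
[2] read 'c'  n12⇒n2 (fail-walked)
[3] read 'a'  n2⇒n4
[4] read 'a'  n4⇒n5  ** P2@[2:4],P5@[3:4]
[5] read 'a'  n5⇒n12 (fail-walked)  ** P5@[4:5]
[6] read 'a'  n12⇒n12 (fail-walked)  ** P5@[5:6]
[7] read 'a'  n12⇒n12 (fail-walked)  ** P5@[6:7]
[8] read 'a'  n12⇒n12 (fail-walked)  ** P5@[7:8]
[9] read 'a'  n12⇒n12 (fail-walked)  ** P5@[8:9]
[10] read 'b'  n12⇒n1 (fail-walked)  ** P0@[10:10]
[11] read 'c'  n1⇒n6
[12] read 'b'  n6⇒n3 (fail-walked)  ** P0@[12:12],P1@[11:12]
[13] read 'a'  n3⇒n11 (fail-walked)
[14] read 'c'  n11⇒n2 (fail-walked)
[15] read 'b'  n2⇒n3  ** P0@[15:15],P1@[14:15]
[16] read 'c'  n3⇒n6 (fail-walked)
[17] read 'a'  n6⇒n7
[18] read 'a'  n7⇒n5 (fail-walked)  ** P2@[16:18],P5@[17:18]
[19] read 'a'  n5⇒n12 (fail-walked)  ** P5@[18:19]
[20] read 'a'  n12⇒n12 (fail-walked)  ** P5@[19:20]
[21] read 'c'  n12⇒n2 (fail-walked)
[22] read 'c'  n2⇒n10  ** P4@[21:22]
[23] read 'c'  n10⇒n10 (fail-walked)  ** P4@[22:23]
[24] read 'a'  n10⇒n4 (fail-walked)
[25] read 'a'  n4⇒n5  ** P2@[23:25],P5@[24:25]
[26] read 'c'  n5⇒n2 (fail-walked)
[27] read 'c'  n2⇒n10  ** P4@[26:27]
[28] read 'c'  n10⇒n10 (fail-walked)  ** P4@[27:28]
[29] read 'c'  n10⇒n10 (fail-walked)  ** P4@[28:29]
[30] read 'c'  n10⇒n10 (fail-walked)  ** P4@[29:30]
[31] read 'a'  n10⇒n4 (fail-walked)
[32] read 'a'  n4⇒n5  ** P2@[30:32],P5@[31:32]

Result: [[1,5],[4,2],[4,5],[5,5],[6,5],[7,5],[8,5],[9,5],[10,0],[12,0],[12,1],[15,0],[15,1],[18,2],[18,5],[19,5],[20,5],[22,4],[23,4],[25,2],[25,5],[27,4],[28,4],[29,4],[30,4],[32,2],[32,5]]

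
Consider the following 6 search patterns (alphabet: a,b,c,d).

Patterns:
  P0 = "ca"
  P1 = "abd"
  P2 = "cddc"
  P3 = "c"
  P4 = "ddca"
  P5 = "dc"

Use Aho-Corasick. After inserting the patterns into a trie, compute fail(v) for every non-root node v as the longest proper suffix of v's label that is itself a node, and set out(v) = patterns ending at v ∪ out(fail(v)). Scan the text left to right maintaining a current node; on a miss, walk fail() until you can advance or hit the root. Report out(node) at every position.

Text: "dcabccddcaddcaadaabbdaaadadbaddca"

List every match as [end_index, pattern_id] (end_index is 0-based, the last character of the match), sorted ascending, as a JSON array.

Build automaton:
Trie (insert patterns):
  0='ε' goto a→3 c→1 d→9
  1='c' goto a→2 d→6  [P3 ends]
  2='ca' goto ·  [P0 ends]
  3='a' goto b→4
  4='ab' goto d→5
  5='abd' goto ·  [P1 ends]
  6='cd' goto d→7
  7='cdd' goto c→8
  8='cddc' goto ·  [P2 ends]
  9='d' goto c→13 d→10
  10='dd' goto c→11
  11='ddc' goto a→12
  12='ddca' goto ·  [P4 ends]
  13='dc' goto ·  [P5 ends]

BFS fail/out derivation:
  fail(1) 'c': from fail(0)=0 chase 'c': 0 ⇒ 0;  out={3}∪out(0)={3}
  fail(3) 'a': from fail(0)=0 chase 'a': 0 ⇒ 0;  out=∅∪out(0)=∅
  fail(9) 'd': from fail(0)=0 chase 'd': 0 ⇒ 0;  out=∅∪out(0)=∅
  fail(2) 'ca': from fail(1)=0 chase 'a': 0 ⇒ 3;  out={0}∪out(3)={0}
  fail(4) 'ab': from fail(3)=0 chase 'b': 0 ⇒ 0;  out=∅∪out(0)=∅
  fail(6) 'cd': from fail(1)=0 chase 'd': 0 ⇒ 9;  out=∅∪out(9)=∅
  fail(10) 'dd': from fail(9)=0 chase 'd': 0 ⇒ 9;  out=∅∪out(9)=∅
  fail(13) 'dc': from fail(9)=0 chase 'c': 0 ⇒ 1;  out={5}∪out(1)={3,5}
  fail(5) 'abd': from fail(4)=0 chase 'd': 0 ⇒ 9;  out={1}∪out(9)={1}
  fail(7) 'cdd': from fail(6)=9 chase 'd': 9 ⇒ 10;  out=∅∪out(10)=∅
  fail(11) 'ddc': from fail(10)=9 chase 'c': 9 ⇒ 13;  out=∅∪out(13)={3,5}
  fail(8) 'cddc': from fail(7)=10 chase 'c': 10 ⇒ 11;  out={2}∪out(11)={2,3,5}
  fail(12) 'ddca': from fail(11)=13 chase 'a': 13→1 ⇒ 2;  out={4}∪out(2)={0,4}

Run:
pos 0 'd': at 9
pos 1 'c': at 13  emit P3@[1:1],P5@[0:1]
pos 2 'a': at 2 (via fail)  emit P0@[1:2]
pos 3 'b': at 4 (via fail)
pos 4 'c': at 1 (via fail)  emit P3@[4:4]
pos 5 'c': at 1 (via fail)  emit P3@[5:5]
pos 6 'd': at 6
pos 7 'd': at 7
pos 8 'c': at 8  emit P2@[5:8],P3@[8:8],P5@[7:8]
pos 9 'a': at 12 (via fail)  emit P0@[8:9],P4@[6:9]
pos 10 'd': at 9 (via fail)
pos 11 'd': at 10
pos 12 'c': at 11  emit P3@[12:12],P5@[11:12]
pos 13 'a': at 12  emit P0@[12:13],P4@[10:13]
pos 14 'a': at 3 (via fail)
pos 15 'd': at 9 (via fail)
pos 16 'a': at 3 (via fail)
pos 17 'a': at 3 (via fail)
pos 18 'b': at 4
pos 19 'b': at 0 (via fail)
pos 20 'd': at 9
pos 21 'a': at 3 (via fail)
pos 22 'a': at 3 (via fail)
pos 23 'a': at 3 (via fail)
pos 24 'd': at 9 (via fail)
pos 25 'a': at 3 (via fail)
pos 26 'd': at 9 (via fail)
pos 27 'b': at 0 (via fail)
pos 28 'a': at 3
pos 29 'd': at 9 (via fail)
pos 30 'd': at 10
pos 31 'c': at 11  emit P3@[31:31],P5@[30:31]
pos 32 'a': at 12  emit P0@[31:32],P4@[29:32]

Result: [[1,3],[1,5],[2,0],[4,3],[5,3],[8,2],[8,3],[8,5],[9,0],[9,4],[12,3],[12,5],[13,0],[13,4],[31,3],[31,5],[32,0],[32,4]]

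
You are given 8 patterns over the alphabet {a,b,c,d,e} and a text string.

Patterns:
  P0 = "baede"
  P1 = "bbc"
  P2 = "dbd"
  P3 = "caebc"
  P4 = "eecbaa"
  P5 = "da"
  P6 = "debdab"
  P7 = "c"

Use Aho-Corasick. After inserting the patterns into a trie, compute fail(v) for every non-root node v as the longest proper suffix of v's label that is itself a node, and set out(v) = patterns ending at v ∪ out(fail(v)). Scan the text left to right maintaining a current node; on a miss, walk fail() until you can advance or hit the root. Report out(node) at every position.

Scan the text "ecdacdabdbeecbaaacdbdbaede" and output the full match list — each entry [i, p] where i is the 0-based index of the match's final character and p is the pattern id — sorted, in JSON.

Construct AC machine:
Trie (insert patterns):
  0='ε' goto b→1 c→11 d→8 e→16
  1='b' goto a→2 b→6
  2='ba' goto e→3
  3='bae' goto d→4
  4='baed' goto e→5
  5='baede' goto ·  [P0 ends]
  6='bb' goto c→7
  7='bbc' goto ·  [P1 ends]
  8='d' goto a→22 b→9 e→23
  9='db' goto d→10
  10='dbd' goto ·  [P2 ends]
  11='c' goto a→12  [P7 ends]
  12='ca' goto e→13
  13='cae' goto b→14
  14='caeb' goto c→15
  15='caebc' goto ·  [P3 ends]
  16='e' goto e→17
  17='ee' goto c→18
  18='eec' goto b→19
  19='eecb' goto a→20
  20='eecba' goto a→21
  21='eecbaa' goto ·  [P4 ends]
  22='da' goto ·  [P5 ends]
  23='de' goto b→24
  24='deb' goto d→25
  25='debd' goto a→26
  26='debda' goto b→27
  27='debdab' goto ·  [P6 ends]

Failure links (BFS by depth):
  fail(1) 'b': from fail(0)=0 chase 'b': 0 ⇒ 0;  out=∅∪out(0)=∅
  fail(8) 'd': from fail(0)=0 chase 'd': 0 ⇒ 0;  out=∅∪out(0)=∅
  fail(11) 'c': from fail(0)=0 chase 'c': 0 ⇒ 0;  out={7}∪out(0)={7}
  fail(16) 'e': from fail(0)=0 chase 'e': 0 ⇒ 0;  out=∅∪out(0)=∅
  fail(2) 'ba': from fail(1)=0 chase 'a': 0 ⇒ 0;  out=∅∪out(0)=∅
  fail(6) 'bb': from fail(1)=0 chase 'b': 0 ⇒ 1;  out=∅∪out(1)=∅
  fail(9) 'db': from fail(8)=0 chase 'b': 0 ⇒ 1;  out=∅∪out(1)=∅
  fail(12) 'ca': from fail(11)=0 chase 'a': 0 ⇒ 0;  out=∅∪out(0)=∅
  fail(17) 'ee': from fail(16)=0 chase 'e': 0 ⇒ 16;  out=∅∪out(16)=∅
  fail(22) 'da': from fail(8)=0 chase 'a': 0 ⇒ 0;  out={5}∪out(0)={5}
  fail(23) 'de': from fail(8)=0 chase 'e': 0 ⇒ 16;  out=∅∪out(16)=∅
  fail(3) 'bae': from fail(2)=0 chase 'e': 0 ⇒ 16;  out=∅∪out(16)=∅
  fail(7) 'bbc': from fail(6)=1 chase 'c': 1→0 ⇒ 11;  out={1}∪out(11)={1,7}
  fail(10) 'dbd': from fail(9)=1 chase 'd': 1→0 ⇒ 8;  out={2}∪out(8)={2}
  fail(13) 'cae': from fail(12)=0 chase 'e': 0 ⇒ 16;  out=∅∪out(16)=∅
  fail(18) 'eec': from fail(17)=16 chase 'c': 16→0 ⇒ 11;  out=∅∪out(11)={7}
  fail(24) 'deb': from fail(23)=16 chase 'b': 16→0 ⇒ 1;  out=∅∪out(1)=∅
  fail(4) 'baed': from fail(3)=16 chase 'd': 16→0 ⇒ 8;  out=∅∪out(8)=∅
  fail(14) 'caeb': from fail(13)=16 chase 'b': 16→0 ⇒ 1;  out=∅∪out(1)=∅
  fail(19) 'eecb': from fail(18)=11 chase 'b': 11→0 ⇒ 1;  out=∅∪out(1)=∅
  fail(25) 'debd': from fail(24)=1 chase 'd': 1→0 ⇒ 8;  out=∅∪out(8)=∅
  fail(5) 'baede': from fail(4)=8 chase 'e': 8 ⇒ 23;  out={0}∪out(23)={0}
  fail(15) 'caebc': from fail(14)=1 chase 'c': 1→0 ⇒ 11;  out={3}∪out(11)={3,7}
  fail(20) 'eecba': from fail(19)=1 chase 'a': 1 ⇒ 2;  out=∅∪out(2)=∅
  fail(26) 'debda': from fail(25)=8 chase 'a': 8 ⇒ 22;  out=∅∪out(22)={5}
  fail(21) 'eecbaa': from fail(20)=2 chase 'a': 2→0 ⇒ 0;  out={4}∪out(0)={4}
  fail(27) 'debdab': from fail(26)=22 chase 'b': 22→0 ⇒ 1;  out={6}∪out(1)={6}

Run:
i=0 'e': node 0→16
i=1 'c': node 16→11 ·f  emit P7@[1:1]
i=2 'd': node 11→8 ·f
i=3 'a': node 8→22  emit P5@[2:3]
i=4 'c': node 22→11 ·f  emit P7@[4:4]
i=5 'd': node 11→8 ·f
i=6 'a': node 8→22  emit P5@[5:6]
i=7 'b': node 22→1 ·f
i=8 'd': node 1→8 ·f
i=9 'b': node 8→9
i=10 'e': node 9→16 ·f
i=11 'e': node 16→17
i=12 'c': node 17→18  emit P7@[12:12]
i=13 'b': node 18→19
i=14 'a': node 19→20
i=15 'a': node 20→21  emit P4@[10:15]
i=16 'a': node 21→0 ·f
i=17 'c': node 0→11  emit P7@[17:17]
i=18 'd': node 11→8 ·f
i=19 'b': node 8→9
i=20 'd': node 9→10  emit P2@[18:20]
i=21 'b': node 10→9 ·f
i=22 'a': node 9→2 ·f
i=23 'e': node 2→3
i=24 'd': node 3→4
i=25 'e': node 4→5  emit P0@[21:25]

Result: [[1,7],[3,5],[4,7],[6,5],[12,7],[15,4],[17,7],[20,2],[25,0]]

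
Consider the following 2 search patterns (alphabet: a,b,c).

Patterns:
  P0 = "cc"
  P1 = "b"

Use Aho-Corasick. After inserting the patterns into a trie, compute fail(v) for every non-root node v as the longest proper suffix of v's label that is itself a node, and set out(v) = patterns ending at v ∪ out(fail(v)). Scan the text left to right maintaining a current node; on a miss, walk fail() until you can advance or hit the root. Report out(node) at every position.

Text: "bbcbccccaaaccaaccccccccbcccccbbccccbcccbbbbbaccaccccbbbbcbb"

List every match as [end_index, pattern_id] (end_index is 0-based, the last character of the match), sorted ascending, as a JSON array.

Construct AC machine:
Trie nodes:
  n0 'ε': b→3 c→1
  n1 'c': c→2
  n2 'cc': ·  ←P0
  n3 'b': ·  ←P1

BFS fail/out derivation:
  fail(1) 'c': from fail(0)=0 chase 'c': 0 ⇒ 0;  out=∅∪out(0)=∅
  fail(3) 'b': from fail(0)=0 chase 'b': 0 ⇒ 0;  out={1}∪out(0)={1}
  fail(2) 'cc': from fail(1)=0 chase 'c': 0 ⇒ 1;  out={0}∪out(1)={0}

Text stream:
i=0 'b': node 0→3  emit P1@[0:0]
i=1 'b': node 3→3 (fail-walked)  emit P1@[1:1]
i=2 'c': node 3→1 (fail-walked)
i=3 'b': node 1→3 (fail-walked)  emit P1@[3:3]
i=4 'c': node 3→1 (fail-walked)
i=5 'c': node 1→2  emit P0@[4:5]
i=6 'c': node 2→2 (fail-walked)  emit P0@[5:6]
i=7 'c': node 2→2 (fail-walked)  emit P0@[6:7]
i=8 'a': node 2→0 (fail-walked)
i=9 'a': node 0→0
i=10 'a': node 0→0
i=11 'c': node 0→1
i=12 'c': node 1→2  emit P0@[11:12]
i=13 'a': node 2→0 (fail-walked)
i=14 'a': node 0→0
i=15 'c': node 0→1
i=16 'c': node 1→2  emit P0@[15:16]
i=17 'c': node 2→2 (fail-walked)  emit P0@[16:17]
i=18 'c': node 2→2 (fail-walked)  emit P0@[17:18]
i=19 'c': node 2→2 (fail-walked)  emit P0@[18:19]
i=20 'c': node 2→2 (fail-walked)  emit P0@[19:20]
i=21 'c': node 2→2 (fail-walked)  emit P0@[20:21]
i=22 'c': node 2→2 (fail-walked)  emit P0@[21:22]
i=23 'b': node 2→3 (fail-walked)  emit P1@[23:23]
i=24 'c': node 3→1 (fail-walked)
i=25 'c': node 1→2  emit P0@[24:25]
i=26 'c': node 2→2 (fail-walked)  emit P0@[25:26]
i=27 'c': node 2→2 (fail-walked)  emit P0@[26:27]
i=28 'c': node 2→2 (fail-walked)  emit P0@[27:28]
i=29 'b': node 2→3 (fail-walked)  emit P1@[29:29]
i=30 'b': node 3→3 (fail-walked)  emit P1@[30:30]
i=31 'c': node 3→1 (fail-walked)
i=32 'c': node 1→2  emit P0@[31:32]
i=33 'c': node 2→2 (fail-walked)  emit P0@[32:33]
i=34 'c': node 2→2 (fail-walked)  emit P0@[33:34]
i=35 'b': node 2→3 (fail-walked)  emit P1@[35:35]
i=36 'c': node 3→1 (fail-walked)
i=37 'c': node 1→2  emit P0@[36:37]
i=38 'c': node 2→2 (fail-walked)  emit P0@[37:38]
i=39 'b': node 2→3 (fail-walked)  emit P1@[39:39]
i=40 'b': node 3→3 (fail-walked)  emit P1@[40:40]
i=41 'b': node 3→3 (fail-walked)  emit P1@[41:41]
i=42 'b': node 3→3 (fail-walked)  emit P1@[42:42]
i=43 'b': node 3→3 (fail-walked)  emit P1@[43:43]
i=44 'a': node 3→0 (fail-walked)
i=45 'c': node 0→1
i=46 'c': node 1→2  emit P0@[45:46]
i=47 'a': node 2→0 (fail-walked)
i=48 'c': node 0→1
i=49 'c': node 1→2  emit P0@[48:49]
i=50 'c': node 2→2 (fail-walked)  emit P0@[49:50]
i=51 'c': node 2→2 (fail-walked)  emit P0@[50:51]
i=52 'b': node 2→3 (fail-walked)  emit P1@[52:52]
i=53 'b': node 3→3 (fail-walked)  emit P1@[53:53]
i=54 'b': node 3→3 (fail-walked)  emit P1@[54:54]
i=55 'b': node 3→3 (fail-walked)  emit P1@[55:55]
i=56 'c': node 3→1 (fail-walked)
i=57 'b': node 1→3 (fail-walked)  emit P1@[57:57]
i=58 'b': node 3→3 (fail-walked)  emit P1@[58:58]

Matches: [[0,1],[1,1],[3,1],[5,0],[6,0],[7,0],[12,0],[16,0],[17,0],[18,0],[19,0],[20,0],[21,0],[22,0],[23,1],[25,0],[26,0],[27,0],[28,0],[29,1],[30,1],[32,0],[33,0],[34,0],[35,1],[37,0],[38,0],[39,1],[40,1],[41,1],[42,1],[43,1],[46,0],[49,0],[50,0],[51,0],[52,1],[53,1],[54,1],[55,1],[57,1],[58,1]]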